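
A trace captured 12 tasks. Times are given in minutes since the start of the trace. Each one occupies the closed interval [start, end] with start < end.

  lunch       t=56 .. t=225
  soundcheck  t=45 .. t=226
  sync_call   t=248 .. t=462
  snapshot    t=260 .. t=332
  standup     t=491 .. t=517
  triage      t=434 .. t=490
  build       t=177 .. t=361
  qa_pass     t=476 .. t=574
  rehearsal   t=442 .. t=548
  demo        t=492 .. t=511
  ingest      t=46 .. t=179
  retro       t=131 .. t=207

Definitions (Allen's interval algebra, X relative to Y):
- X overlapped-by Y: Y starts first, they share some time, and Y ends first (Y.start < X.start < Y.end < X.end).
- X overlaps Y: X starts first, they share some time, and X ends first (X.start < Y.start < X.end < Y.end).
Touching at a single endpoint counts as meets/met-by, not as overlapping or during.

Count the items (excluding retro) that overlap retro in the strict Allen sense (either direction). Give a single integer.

Target retro = [t=131, t=207].
build [t=177, t=361] → overlapped-by → counts.
demo [t=492, t=511] → after → no.
ingest [t=46, t=179] → overlaps → counts.
lunch [t=56, t=225] → contains → no.
qa_pass [t=476, t=574] → after → no.
rehearsal [t=442, t=548] → after → no.
snapshot [t=260, t=332] → after → no.
soundcheck [t=45, t=226] → contains → no.
standup [t=491, t=517] → after → no.
sync_call [t=248, t=462] → after → no.
triage [t=434, t=490] → after → no.
Total: 2.

2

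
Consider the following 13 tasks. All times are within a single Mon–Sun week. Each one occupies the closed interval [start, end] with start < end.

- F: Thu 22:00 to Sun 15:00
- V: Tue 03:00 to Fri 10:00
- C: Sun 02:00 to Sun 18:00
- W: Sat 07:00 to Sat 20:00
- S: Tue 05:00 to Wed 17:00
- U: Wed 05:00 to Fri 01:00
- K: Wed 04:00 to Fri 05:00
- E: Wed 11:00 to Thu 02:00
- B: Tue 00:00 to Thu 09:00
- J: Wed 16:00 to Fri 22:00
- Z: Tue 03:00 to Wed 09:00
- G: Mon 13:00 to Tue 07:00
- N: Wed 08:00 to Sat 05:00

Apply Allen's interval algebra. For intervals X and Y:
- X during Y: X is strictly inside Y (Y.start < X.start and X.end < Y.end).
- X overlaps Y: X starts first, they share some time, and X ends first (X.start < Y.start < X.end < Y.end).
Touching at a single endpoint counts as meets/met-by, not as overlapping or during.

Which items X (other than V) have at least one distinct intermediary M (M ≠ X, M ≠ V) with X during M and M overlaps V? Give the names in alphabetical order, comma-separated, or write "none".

E, S, Z

Target V = [Tue 03:00, Fri 10:00].
Intermediaries M with M overlaps V: B, G.
Via B — items with X during B: E, S, Z.
Via G — items with X during G: none.
Union: E, S, Z.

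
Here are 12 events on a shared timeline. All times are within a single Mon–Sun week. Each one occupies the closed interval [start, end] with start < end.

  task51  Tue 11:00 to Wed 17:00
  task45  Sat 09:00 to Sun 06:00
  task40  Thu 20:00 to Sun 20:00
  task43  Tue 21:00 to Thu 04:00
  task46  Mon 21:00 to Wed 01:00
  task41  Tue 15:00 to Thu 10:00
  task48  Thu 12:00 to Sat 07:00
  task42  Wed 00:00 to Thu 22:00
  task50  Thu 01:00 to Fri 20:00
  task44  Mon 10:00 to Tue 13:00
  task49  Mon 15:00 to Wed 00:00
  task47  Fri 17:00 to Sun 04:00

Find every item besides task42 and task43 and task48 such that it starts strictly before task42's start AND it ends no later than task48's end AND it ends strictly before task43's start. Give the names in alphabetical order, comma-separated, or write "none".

task44

Conditions: its start is strictly before task42's start (X.start < Wed 00:00) AND its end is no later than task48's end (X.end <= Sat 07:00) AND its end is strictly before task43's start (X.end < Tue 21:00).
task40: start Thu 20:00 < Wed 00:00? ✗; end Sun 20:00 <= Sat 07:00? ✗; end Sun 20:00 < Tue 21:00? ✗ → no.
task41: start Tue 15:00 < Wed 00:00? ✓; end Thu 10:00 <= Sat 07:00? ✓; end Thu 10:00 < Tue 21:00? ✗ → no.
task44: start Mon 10:00 < Wed 00:00? ✓; end Tue 13:00 <= Sat 07:00? ✓; end Tue 13:00 < Tue 21:00? ✓ → yes.
task45: start Sat 09:00 < Wed 00:00? ✗; end Sun 06:00 <= Sat 07:00? ✗; end Sun 06:00 < Tue 21:00? ✗ → no.
task46: start Mon 21:00 < Wed 00:00? ✓; end Wed 01:00 <= Sat 07:00? ✓; end Wed 01:00 < Tue 21:00? ✗ → no.
task47: start Fri 17:00 < Wed 00:00? ✗; end Sun 04:00 <= Sat 07:00? ✗; end Sun 04:00 < Tue 21:00? ✗ → no.
task49: start Mon 15:00 < Wed 00:00? ✓; end Wed 00:00 <= Sat 07:00? ✓; end Wed 00:00 < Tue 21:00? ✗ → no.
task50: start Thu 01:00 < Wed 00:00? ✗; end Fri 20:00 <= Sat 07:00? ✓; end Fri 20:00 < Tue 21:00? ✗ → no.
task51: start Tue 11:00 < Wed 00:00? ✓; end Wed 17:00 <= Sat 07:00? ✓; end Wed 17:00 < Tue 21:00? ✗ → no.
Result: task44.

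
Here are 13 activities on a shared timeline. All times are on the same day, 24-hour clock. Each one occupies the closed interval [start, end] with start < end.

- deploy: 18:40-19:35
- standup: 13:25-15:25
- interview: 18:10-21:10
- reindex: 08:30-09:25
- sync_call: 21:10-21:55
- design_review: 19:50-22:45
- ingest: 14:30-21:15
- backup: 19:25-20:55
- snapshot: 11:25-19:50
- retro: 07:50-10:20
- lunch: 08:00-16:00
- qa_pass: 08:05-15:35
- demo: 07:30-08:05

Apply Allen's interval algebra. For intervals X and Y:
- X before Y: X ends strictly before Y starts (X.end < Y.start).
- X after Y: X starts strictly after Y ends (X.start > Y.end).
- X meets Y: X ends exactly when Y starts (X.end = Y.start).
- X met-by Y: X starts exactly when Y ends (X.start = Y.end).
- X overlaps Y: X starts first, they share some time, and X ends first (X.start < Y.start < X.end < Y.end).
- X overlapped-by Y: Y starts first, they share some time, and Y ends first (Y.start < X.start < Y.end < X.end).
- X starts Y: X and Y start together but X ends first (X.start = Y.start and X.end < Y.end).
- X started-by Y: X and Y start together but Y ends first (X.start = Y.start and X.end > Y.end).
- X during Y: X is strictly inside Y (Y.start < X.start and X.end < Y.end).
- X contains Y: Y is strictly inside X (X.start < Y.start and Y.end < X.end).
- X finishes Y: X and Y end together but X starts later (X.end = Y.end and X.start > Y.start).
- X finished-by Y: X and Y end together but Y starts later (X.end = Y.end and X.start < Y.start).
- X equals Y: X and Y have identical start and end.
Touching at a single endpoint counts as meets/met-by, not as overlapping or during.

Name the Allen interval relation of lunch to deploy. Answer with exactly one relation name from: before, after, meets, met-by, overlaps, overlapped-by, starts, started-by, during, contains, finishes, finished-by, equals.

lunch = [08:00, 16:00]; deploy = [18:40, 19:35].
Compare endpoints: lunch.start < deploy.start, lunch.start < deploy.end, lunch.end < deploy.start, lunch.end < deploy.end.
That pattern is 'before'.

before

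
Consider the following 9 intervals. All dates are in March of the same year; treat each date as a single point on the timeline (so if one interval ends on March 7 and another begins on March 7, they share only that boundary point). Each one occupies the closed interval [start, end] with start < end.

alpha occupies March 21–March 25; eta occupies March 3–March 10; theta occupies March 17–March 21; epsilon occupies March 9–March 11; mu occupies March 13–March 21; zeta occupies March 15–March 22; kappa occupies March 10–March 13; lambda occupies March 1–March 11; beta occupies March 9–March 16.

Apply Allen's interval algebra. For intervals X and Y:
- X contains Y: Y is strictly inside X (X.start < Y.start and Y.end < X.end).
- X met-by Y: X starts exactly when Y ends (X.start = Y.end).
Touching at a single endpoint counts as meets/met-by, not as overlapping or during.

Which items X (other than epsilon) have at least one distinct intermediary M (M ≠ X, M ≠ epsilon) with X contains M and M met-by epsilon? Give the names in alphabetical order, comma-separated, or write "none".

none

Target epsilon = [March 9, March 11].
Intermediaries M with M met-by epsilon: none.
Union: none.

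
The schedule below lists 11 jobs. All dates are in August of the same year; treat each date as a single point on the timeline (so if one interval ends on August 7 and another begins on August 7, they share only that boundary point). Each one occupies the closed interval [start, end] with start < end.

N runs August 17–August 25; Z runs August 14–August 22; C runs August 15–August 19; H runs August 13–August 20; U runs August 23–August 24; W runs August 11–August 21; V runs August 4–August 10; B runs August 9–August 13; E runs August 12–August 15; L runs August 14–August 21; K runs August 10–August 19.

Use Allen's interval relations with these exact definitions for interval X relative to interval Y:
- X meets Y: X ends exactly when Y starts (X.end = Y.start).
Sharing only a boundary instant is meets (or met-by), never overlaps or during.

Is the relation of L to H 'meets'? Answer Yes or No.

L = [August 14, August 21], H = [August 13, August 20].
Actual relation of L to H: overlapped-by.
Asked whether 'meets' holds → No.

No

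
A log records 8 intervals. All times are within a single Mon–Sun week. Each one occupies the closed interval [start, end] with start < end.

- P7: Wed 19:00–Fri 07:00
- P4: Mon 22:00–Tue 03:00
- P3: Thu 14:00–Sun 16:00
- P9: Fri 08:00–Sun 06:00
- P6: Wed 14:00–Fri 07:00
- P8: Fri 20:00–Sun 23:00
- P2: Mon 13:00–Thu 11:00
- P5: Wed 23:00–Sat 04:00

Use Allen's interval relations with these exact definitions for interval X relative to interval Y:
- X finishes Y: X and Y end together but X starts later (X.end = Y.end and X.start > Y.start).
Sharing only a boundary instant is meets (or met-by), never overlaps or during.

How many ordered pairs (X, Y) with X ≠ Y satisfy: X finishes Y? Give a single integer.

1

Checking all 56 ordered pairs for relation 'finishes'; matching pairs in alphabetical order:
(P7, P6): P7 finishes P6 ✓
Count: 1.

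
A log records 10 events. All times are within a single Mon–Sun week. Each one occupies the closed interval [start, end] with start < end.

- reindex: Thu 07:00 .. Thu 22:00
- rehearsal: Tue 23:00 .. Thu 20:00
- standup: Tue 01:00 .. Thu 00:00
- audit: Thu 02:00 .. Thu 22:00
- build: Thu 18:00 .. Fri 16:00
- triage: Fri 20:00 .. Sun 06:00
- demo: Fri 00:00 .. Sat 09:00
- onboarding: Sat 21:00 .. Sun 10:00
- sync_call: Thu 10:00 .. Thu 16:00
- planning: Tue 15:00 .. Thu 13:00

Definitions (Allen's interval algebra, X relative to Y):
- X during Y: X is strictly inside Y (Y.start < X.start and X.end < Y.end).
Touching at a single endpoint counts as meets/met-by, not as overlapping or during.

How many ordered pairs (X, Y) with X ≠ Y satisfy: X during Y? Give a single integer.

3

Checking all 90 ordered pairs for relation 'during'; matching pairs in alphabetical order:
(sync_call, audit): sync_call during audit ✓
(sync_call, rehearsal): sync_call during rehearsal ✓
(sync_call, reindex): sync_call during reindex ✓
Count: 3.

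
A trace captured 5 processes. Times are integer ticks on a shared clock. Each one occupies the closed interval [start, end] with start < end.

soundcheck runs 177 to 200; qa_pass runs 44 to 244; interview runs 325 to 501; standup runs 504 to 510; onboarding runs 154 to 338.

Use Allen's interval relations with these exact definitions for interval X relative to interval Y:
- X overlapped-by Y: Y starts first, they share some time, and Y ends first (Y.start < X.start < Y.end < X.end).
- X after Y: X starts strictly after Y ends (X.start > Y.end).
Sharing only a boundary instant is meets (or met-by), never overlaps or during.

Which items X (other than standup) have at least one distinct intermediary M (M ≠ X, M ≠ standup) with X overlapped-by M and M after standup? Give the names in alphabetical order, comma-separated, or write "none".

none

Target standup = [504, 510].
Intermediaries M with M after standup: none.
Union: none.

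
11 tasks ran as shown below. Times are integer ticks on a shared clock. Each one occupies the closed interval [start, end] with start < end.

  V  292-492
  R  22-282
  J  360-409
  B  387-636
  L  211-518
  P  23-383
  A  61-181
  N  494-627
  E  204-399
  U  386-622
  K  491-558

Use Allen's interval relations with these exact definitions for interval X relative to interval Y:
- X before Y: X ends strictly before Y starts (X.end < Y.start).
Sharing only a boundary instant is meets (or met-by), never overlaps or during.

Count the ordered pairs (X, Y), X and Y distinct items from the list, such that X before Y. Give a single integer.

23

Checking all 110 ordered pairs for relation 'before'; matching pairs in alphabetical order:
(A, B): A before B ✓
(A, E): A before E ✓
(A, J): A before J ✓
(A, K): A before K ✓
(A, L): A before L ✓
(A, N): A before N ✓
(A, U): A before U ✓
(A, V): A before V ✓
(E, K): E before K ✓
(E, N): E before N ✓
(J, K): J before K ✓
(J, N): J before N ✓
(P, B): P before B ✓
(P, K): P before K ✓
(P, N): P before N ✓
(P, U): P before U ✓
(R, B): R before B ✓
(R, J): R before J ✓
(R, K): R before K ✓
(R, N): R before N ✓
(R, U): R before U ✓
(R, V): R before V ✓
(V, N): V before N ✓
Count: 23.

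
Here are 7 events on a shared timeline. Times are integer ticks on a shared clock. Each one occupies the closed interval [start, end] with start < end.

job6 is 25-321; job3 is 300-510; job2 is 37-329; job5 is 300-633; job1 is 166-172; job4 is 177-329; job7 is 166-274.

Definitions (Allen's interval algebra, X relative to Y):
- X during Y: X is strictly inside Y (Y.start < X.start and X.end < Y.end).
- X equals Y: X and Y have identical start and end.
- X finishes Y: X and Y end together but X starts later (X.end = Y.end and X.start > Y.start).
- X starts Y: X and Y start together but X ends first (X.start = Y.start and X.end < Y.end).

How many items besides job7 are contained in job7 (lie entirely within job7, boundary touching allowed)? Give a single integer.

Target job7 = [166, 274].
job1 [166, 172] → starts → counts.
job2 [37, 329] → contains → no.
job3 [300, 510] → after → no.
job4 [177, 329] → overlapped-by → no.
job5 [300, 633] → after → no.
job6 [25, 321] → contains → no.
Total: 1.

1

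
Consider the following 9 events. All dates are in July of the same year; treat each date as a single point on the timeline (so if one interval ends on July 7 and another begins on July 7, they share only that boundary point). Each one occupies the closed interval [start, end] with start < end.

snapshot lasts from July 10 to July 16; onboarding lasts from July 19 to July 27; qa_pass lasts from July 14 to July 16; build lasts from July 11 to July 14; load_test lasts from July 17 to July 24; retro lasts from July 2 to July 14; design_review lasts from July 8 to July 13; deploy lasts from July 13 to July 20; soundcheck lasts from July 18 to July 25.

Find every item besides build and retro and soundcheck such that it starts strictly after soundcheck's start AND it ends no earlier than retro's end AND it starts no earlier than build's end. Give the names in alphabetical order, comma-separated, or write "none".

Conditions: its start is strictly after soundcheck's start (X.start > July 18) AND its end is no earlier than retro's end (X.end >= July 14) AND its start is no earlier than build's end (X.start >= July 14).
deploy: start July 13 > July 18? ✗; end July 20 >= July 14? ✓; start July 13 >= July 14? ✗ → no.
design_review: start July 8 > July 18? ✗; end July 13 >= July 14? ✗; start July 8 >= July 14? ✗ → no.
load_test: start July 17 > July 18? ✗; end July 24 >= July 14? ✓; start July 17 >= July 14? ✓ → no.
onboarding: start July 19 > July 18? ✓; end July 27 >= July 14? ✓; start July 19 >= July 14? ✓ → yes.
qa_pass: start July 14 > July 18? ✗; end July 16 >= July 14? ✓; start July 14 >= July 14? ✓ → no.
snapshot: start July 10 > July 18? ✗; end July 16 >= July 14? ✓; start July 10 >= July 14? ✗ → no.
Result: onboarding.

onboarding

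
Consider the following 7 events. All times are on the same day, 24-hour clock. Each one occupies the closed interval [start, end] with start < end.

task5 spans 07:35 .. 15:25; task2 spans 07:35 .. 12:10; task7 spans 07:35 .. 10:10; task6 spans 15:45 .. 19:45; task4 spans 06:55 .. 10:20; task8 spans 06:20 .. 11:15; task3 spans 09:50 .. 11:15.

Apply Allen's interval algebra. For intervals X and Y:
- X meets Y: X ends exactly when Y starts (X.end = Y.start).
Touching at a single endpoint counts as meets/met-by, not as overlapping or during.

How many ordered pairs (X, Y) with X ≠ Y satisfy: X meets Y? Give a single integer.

0

Checking all 42 ordered pairs for relation 'meets'; matching pairs in alphabetical order:
No pair satisfies it.
Count: 0.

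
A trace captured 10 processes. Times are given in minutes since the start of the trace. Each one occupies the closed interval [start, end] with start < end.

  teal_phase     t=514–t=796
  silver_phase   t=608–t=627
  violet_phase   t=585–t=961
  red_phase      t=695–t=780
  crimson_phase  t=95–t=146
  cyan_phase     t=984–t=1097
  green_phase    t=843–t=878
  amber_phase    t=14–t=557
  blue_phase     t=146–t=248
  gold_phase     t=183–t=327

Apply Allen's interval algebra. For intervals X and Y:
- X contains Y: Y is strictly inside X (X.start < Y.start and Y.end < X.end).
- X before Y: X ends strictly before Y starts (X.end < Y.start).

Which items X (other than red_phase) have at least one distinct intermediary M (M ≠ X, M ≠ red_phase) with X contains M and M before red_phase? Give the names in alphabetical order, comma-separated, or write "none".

Target red_phase = [t=695, t=780].
Intermediaries M with M before red_phase: amber_phase, blue_phase, crimson_phase, gold_phase, silver_phase.
Via amber_phase — items with X contains amber_phase: none.
Via blue_phase — items with X contains blue_phase: amber_phase.
Via crimson_phase — items with X contains crimson_phase: amber_phase.
Via gold_phase — items with X contains gold_phase: amber_phase.
Via silver_phase — items with X contains silver_phase: teal_phase, violet_phase.
Union: amber_phase, teal_phase, violet_phase.

amber_phase, teal_phase, violet_phase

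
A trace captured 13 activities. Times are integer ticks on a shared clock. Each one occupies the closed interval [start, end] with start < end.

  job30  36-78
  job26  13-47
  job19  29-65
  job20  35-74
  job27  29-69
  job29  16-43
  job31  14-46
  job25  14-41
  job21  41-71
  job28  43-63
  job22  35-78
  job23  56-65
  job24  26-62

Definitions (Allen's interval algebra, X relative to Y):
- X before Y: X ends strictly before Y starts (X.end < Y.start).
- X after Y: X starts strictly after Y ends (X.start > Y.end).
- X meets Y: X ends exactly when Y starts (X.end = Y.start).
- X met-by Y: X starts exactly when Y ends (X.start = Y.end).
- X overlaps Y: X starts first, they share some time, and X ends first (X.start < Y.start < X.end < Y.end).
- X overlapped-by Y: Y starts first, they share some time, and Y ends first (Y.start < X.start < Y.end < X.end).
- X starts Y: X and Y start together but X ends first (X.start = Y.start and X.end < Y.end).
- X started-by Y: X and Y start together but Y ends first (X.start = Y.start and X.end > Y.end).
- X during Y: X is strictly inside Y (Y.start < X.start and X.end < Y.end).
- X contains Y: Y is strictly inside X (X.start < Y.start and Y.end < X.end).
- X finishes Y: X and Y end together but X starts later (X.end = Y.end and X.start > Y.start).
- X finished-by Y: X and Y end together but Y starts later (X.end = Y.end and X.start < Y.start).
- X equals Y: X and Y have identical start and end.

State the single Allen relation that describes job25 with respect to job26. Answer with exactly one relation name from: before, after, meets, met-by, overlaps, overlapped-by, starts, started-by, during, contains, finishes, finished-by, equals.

during

job25 = [14, 41]; job26 = [13, 47].
Compare endpoints: job25.start > job26.start, job25.start < job26.end, job25.end > job26.start, job25.end < job26.end.
That pattern is 'during'.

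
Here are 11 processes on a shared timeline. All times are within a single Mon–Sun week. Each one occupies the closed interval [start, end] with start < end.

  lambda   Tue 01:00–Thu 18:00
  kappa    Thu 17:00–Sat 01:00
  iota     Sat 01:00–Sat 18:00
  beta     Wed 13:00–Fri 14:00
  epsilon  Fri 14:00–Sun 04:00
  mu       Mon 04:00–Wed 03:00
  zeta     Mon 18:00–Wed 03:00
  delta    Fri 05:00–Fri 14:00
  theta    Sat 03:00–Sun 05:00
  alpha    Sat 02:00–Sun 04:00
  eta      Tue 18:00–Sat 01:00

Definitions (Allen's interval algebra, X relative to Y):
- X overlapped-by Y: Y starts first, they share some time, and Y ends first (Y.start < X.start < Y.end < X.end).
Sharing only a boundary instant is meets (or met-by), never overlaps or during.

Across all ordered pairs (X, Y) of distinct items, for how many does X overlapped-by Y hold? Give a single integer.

14

Checking all 110 ordered pairs for relation 'overlapped-by'; matching pairs in alphabetical order:
(alpha, iota): alpha overlapped-by iota ✓
(beta, lambda): beta overlapped-by lambda ✓
(epsilon, eta): epsilon overlapped-by eta ✓
(epsilon, kappa): epsilon overlapped-by kappa ✓
(eta, lambda): eta overlapped-by lambda ✓
(eta, mu): eta overlapped-by mu ✓
(eta, zeta): eta overlapped-by zeta ✓
(kappa, beta): kappa overlapped-by beta ✓
(kappa, lambda): kappa overlapped-by lambda ✓
(lambda, mu): lambda overlapped-by mu ✓
(lambda, zeta): lambda overlapped-by zeta ✓
(theta, alpha): theta overlapped-by alpha ✓
(theta, epsilon): theta overlapped-by epsilon ✓
(theta, iota): theta overlapped-by iota ✓
Count: 14.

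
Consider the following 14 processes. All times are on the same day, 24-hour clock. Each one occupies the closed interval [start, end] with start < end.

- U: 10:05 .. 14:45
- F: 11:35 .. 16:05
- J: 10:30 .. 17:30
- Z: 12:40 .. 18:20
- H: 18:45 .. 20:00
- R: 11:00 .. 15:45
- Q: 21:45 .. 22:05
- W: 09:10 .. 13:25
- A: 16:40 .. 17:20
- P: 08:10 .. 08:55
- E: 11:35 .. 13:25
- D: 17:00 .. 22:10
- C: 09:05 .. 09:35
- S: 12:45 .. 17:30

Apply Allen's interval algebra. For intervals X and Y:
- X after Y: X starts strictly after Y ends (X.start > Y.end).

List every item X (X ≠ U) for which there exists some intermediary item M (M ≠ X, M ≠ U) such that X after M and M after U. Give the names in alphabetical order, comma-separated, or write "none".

Target U = [10:05, 14:45].
Intermediaries M with M after U: A, D, H, Q.
Via A — items with X after A: H, Q.
Via D — items with X after D: none.
Via H — items with X after H: Q.
Via Q — items with X after Q: none.
Union: H, Q.

H, Q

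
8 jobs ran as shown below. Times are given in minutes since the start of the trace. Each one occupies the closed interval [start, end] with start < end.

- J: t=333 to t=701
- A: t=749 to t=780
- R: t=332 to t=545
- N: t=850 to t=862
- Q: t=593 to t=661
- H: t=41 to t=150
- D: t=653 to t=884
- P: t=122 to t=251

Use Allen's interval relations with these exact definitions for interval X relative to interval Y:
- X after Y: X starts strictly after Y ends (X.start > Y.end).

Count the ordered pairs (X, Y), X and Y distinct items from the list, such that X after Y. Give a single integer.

Checking all 56 ordered pairs for relation 'after'; matching pairs in alphabetical order:
(A, H): A after H ✓
(A, J): A after J ✓
(A, P): A after P ✓
(A, Q): A after Q ✓
(A, R): A after R ✓
(D, H): D after H ✓
(D, P): D after P ✓
(D, R): D after R ✓
(J, H): J after H ✓
(J, P): J after P ✓
(N, A): N after A ✓
(N, H): N after H ✓
(N, J): N after J ✓
(N, P): N after P ✓
(N, Q): N after Q ✓
(N, R): N after R ✓
(Q, H): Q after H ✓
(Q, P): Q after P ✓
(Q, R): Q after R ✓
(R, H): R after H ✓
(R, P): R after P ✓
Count: 21.

21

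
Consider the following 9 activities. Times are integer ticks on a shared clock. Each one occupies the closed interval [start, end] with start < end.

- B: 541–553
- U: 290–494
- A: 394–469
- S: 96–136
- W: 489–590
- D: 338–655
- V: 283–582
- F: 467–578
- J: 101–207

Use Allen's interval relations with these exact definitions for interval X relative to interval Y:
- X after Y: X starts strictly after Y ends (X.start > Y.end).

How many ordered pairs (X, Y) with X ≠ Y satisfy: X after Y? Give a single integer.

17

Checking all 72 ordered pairs for relation 'after'; matching pairs in alphabetical order:
(A, J): A after J ✓
(A, S): A after S ✓
(B, A): B after A ✓
(B, J): B after J ✓
(B, S): B after S ✓
(B, U): B after U ✓
(D, J): D after J ✓
(D, S): D after S ✓
(F, J): F after J ✓
(F, S): F after S ✓
(U, J): U after J ✓
(U, S): U after S ✓
(V, J): V after J ✓
(V, S): V after S ✓
(W, A): W after A ✓
(W, J): W after J ✓
(W, S): W after S ✓
Count: 17.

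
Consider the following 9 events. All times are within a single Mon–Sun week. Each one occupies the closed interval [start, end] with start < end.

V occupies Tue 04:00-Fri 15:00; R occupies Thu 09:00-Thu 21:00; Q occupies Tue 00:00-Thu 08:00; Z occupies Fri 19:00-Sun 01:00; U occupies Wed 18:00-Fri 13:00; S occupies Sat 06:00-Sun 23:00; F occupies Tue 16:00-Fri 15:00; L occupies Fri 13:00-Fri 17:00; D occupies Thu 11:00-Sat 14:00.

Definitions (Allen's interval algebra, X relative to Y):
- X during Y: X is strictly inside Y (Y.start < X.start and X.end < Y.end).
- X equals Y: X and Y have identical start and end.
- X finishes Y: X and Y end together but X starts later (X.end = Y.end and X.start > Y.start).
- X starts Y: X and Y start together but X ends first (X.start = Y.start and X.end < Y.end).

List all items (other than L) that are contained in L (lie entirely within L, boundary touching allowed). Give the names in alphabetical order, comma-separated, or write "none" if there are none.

Target L = [Fri 13:00, Fri 17:00].
D [Thu 11:00, Sat 14:00] → contains → no.
F [Tue 16:00, Fri 15:00] → overlaps → no.
Q [Tue 00:00, Thu 08:00] → before → no.
R [Thu 09:00, Thu 21:00] → before → no.
S [Sat 06:00, Sun 23:00] → after → no.
U [Wed 18:00, Fri 13:00] → meets → no.
V [Tue 04:00, Fri 15:00] → overlaps → no.
Z [Fri 19:00, Sun 01:00] → after → no.
Result: none.

none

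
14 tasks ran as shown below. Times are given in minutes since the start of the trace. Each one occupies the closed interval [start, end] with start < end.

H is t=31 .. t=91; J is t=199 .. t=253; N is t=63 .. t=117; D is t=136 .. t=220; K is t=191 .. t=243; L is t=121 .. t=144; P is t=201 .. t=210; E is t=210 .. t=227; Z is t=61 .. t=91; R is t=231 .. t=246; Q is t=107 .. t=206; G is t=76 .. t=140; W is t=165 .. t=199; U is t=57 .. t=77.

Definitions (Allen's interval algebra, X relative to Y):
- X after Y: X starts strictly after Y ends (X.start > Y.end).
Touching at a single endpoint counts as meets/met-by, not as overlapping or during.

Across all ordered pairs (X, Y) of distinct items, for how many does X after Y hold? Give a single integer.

Checking all 182 ordered pairs for relation 'after'; matching pairs in alphabetical order:
(D, H): D after H ✓
(D, N): D after N ✓
(D, U): D after U ✓
(D, Z): D after Z ✓
(E, G): E after G ✓
(E, H): E after H ✓
(E, L): E after L ✓
(E, N): E after N ✓
(E, Q): E after Q ✓
(E, U): E after U ✓
(E, W): E after W ✓
(E, Z): E after Z ✓
(J, G): J after G ✓
(J, H): J after H ✓
(J, L): J after L ✓
(J, N): J after N ✓
(J, U): J after U ✓
(J, Z): J after Z ✓
(K, G): K after G ✓
(K, H): K after H ✓
(K, L): K after L ✓
(K, N): K after N ✓
(K, U): K after U ✓
(K, Z): K after Z ✓
... plus 31 further pairs not listed.
Count: 55.

55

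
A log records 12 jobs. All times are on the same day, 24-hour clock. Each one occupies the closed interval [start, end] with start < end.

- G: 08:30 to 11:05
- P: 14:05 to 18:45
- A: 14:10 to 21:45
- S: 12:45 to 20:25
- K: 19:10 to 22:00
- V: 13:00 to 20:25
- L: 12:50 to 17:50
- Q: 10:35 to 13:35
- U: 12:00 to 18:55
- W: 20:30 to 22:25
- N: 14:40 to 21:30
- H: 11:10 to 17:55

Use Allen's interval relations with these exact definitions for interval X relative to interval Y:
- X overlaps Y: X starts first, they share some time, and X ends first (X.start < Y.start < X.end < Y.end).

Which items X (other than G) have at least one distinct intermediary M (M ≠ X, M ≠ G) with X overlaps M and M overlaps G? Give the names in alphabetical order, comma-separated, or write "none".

none

Target G = [08:30, 11:05].
Intermediaries M with M overlaps G: none.
Union: none.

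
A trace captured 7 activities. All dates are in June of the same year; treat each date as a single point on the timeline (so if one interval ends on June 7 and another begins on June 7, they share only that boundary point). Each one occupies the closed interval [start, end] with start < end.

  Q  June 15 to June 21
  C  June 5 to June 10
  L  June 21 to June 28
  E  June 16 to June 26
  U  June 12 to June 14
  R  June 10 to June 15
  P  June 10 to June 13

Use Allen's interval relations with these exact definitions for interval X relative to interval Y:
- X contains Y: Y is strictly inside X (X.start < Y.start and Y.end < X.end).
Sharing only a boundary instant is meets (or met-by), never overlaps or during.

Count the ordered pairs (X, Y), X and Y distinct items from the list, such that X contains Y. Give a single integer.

1

Checking all 42 ordered pairs for relation 'contains'; matching pairs in alphabetical order:
(R, U): R contains U ✓
Count: 1.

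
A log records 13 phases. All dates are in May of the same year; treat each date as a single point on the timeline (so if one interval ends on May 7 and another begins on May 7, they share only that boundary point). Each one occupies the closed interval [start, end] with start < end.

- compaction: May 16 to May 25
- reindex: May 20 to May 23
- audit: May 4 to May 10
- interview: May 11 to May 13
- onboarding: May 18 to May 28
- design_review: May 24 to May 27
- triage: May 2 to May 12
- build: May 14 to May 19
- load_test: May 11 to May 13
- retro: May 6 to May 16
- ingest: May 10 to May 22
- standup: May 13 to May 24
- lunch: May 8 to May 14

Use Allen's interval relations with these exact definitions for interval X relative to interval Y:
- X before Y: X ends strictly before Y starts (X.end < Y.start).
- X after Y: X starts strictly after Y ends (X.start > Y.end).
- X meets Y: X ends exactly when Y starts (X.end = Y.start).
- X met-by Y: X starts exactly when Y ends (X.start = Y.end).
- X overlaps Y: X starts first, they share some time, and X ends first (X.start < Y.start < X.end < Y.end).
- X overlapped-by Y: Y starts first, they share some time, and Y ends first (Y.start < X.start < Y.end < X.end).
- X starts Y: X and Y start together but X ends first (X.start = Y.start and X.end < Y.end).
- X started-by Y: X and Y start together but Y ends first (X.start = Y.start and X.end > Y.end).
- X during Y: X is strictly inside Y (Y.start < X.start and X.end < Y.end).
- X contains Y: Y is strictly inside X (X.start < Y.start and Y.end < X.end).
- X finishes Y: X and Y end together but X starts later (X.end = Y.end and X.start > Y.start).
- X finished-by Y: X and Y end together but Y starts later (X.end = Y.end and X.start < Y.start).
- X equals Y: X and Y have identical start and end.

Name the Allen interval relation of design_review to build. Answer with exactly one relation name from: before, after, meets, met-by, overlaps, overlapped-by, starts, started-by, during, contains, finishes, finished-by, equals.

after

design_review = [May 24, May 27]; build = [May 14, May 19].
Compare endpoints: design_review.start > build.start, design_review.start > build.end, design_review.end > build.start, design_review.end > build.end.
That pattern is 'after'.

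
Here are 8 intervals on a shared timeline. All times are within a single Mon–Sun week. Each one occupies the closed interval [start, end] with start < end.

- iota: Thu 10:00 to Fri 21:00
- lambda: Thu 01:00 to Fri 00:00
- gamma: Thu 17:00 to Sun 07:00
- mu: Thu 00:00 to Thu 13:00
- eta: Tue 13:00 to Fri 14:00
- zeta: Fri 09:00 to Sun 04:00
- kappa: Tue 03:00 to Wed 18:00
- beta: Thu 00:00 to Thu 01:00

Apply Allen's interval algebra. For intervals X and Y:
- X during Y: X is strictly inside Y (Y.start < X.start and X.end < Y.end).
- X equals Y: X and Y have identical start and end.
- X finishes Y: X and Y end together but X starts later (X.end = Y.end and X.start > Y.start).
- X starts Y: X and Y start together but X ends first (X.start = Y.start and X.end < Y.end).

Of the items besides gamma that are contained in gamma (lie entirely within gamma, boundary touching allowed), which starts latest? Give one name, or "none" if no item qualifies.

Target gamma = [Thu 17:00, Sun 07:00].
beta [Thu 00:00, Thu 01:00] → before → excluded.
eta [Tue 13:00, Fri 14:00] → overlaps → excluded.
iota [Thu 10:00, Fri 21:00] → overlaps → excluded.
kappa [Tue 03:00, Wed 18:00] → before → excluded.
lambda [Thu 01:00, Fri 00:00] → overlaps → excluded.
mu [Thu 00:00, Thu 13:00] → before → excluded.
zeta [Fri 09:00, Sun 04:00] → during → candidate.
Among candidates, latest start is Fri 09:00 → zeta.

zeta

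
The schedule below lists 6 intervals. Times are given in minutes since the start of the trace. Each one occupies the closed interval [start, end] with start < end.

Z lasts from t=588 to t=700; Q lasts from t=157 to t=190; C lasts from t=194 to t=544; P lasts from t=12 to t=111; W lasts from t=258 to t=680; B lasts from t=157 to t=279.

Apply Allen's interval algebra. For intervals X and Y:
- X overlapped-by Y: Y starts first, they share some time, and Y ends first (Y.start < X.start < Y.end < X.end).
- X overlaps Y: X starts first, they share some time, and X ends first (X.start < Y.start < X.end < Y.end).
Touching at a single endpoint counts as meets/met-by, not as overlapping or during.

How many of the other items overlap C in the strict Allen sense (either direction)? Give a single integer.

Target C = [t=194, t=544].
B [t=157, t=279] → overlaps → counts.
P [t=12, t=111] → before → no.
Q [t=157, t=190] → before → no.
W [t=258, t=680] → overlapped-by → counts.
Z [t=588, t=700] → after → no.
Total: 2.

2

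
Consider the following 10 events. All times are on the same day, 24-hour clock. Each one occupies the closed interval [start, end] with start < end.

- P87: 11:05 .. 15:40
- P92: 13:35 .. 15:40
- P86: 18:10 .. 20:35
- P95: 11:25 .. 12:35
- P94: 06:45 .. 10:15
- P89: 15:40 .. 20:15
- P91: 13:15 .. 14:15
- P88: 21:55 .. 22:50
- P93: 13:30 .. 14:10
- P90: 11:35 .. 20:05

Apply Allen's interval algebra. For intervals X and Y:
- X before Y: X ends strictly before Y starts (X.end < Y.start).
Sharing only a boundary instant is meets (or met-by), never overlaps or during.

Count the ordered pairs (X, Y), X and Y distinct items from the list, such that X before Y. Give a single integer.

Checking all 90 ordered pairs for relation 'before'; matching pairs in alphabetical order:
(P86, P88): P86 before P88 ✓
(P87, P86): P87 before P86 ✓
(P87, P88): P87 before P88 ✓
(P89, P88): P89 before P88 ✓
(P90, P88): P90 before P88 ✓
(P91, P86): P91 before P86 ✓
(P91, P88): P91 before P88 ✓
(P91, P89): P91 before P89 ✓
(P92, P86): P92 before P86 ✓
(P92, P88): P92 before P88 ✓
(P93, P86): P93 before P86 ✓
(P93, P88): P93 before P88 ✓
(P93, P89): P93 before P89 ✓
(P94, P86): P94 before P86 ✓
(P94, P87): P94 before P87 ✓
(P94, P88): P94 before P88 ✓
(P94, P89): P94 before P89 ✓
(P94, P90): P94 before P90 ✓
(P94, P91): P94 before P91 ✓
(P94, P92): P94 before P92 ✓
(P94, P93): P94 before P93 ✓
(P94, P95): P94 before P95 ✓
(P95, P86): P95 before P86 ✓
(P95, P88): P95 before P88 ✓
... plus 4 further pairs not listed.
Count: 28.

28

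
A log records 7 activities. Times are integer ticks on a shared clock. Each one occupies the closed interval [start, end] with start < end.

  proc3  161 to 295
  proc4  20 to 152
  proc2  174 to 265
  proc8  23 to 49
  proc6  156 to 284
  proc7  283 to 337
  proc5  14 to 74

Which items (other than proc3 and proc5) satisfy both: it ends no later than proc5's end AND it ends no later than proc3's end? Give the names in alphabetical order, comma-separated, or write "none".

Conditions: its end is no later than proc5's end (X.end <= 74) AND its end is no later than proc3's end (X.end <= 295).
proc2: end 265 <= 74? ✗; end 265 <= 295? ✓ → no.
proc4: end 152 <= 74? ✗; end 152 <= 295? ✓ → no.
proc6: end 284 <= 74? ✗; end 284 <= 295? ✓ → no.
proc7: end 337 <= 74? ✗; end 337 <= 295? ✗ → no.
proc8: end 49 <= 74? ✓; end 49 <= 295? ✓ → yes.
Result: proc8.

proc8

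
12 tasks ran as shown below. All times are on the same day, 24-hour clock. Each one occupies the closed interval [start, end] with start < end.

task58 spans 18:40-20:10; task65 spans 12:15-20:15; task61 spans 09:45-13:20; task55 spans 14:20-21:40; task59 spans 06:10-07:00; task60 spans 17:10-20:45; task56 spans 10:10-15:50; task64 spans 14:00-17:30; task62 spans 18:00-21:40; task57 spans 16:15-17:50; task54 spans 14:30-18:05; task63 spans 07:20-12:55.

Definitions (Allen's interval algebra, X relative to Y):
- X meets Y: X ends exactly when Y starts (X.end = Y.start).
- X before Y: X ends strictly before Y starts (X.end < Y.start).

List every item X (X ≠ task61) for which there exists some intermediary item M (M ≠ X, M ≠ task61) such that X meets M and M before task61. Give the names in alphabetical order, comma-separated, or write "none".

Target task61 = [09:45, 13:20].
Intermediaries M with M before task61: task59.
Via task59 — items with X meets task59: none.
Union: none.

none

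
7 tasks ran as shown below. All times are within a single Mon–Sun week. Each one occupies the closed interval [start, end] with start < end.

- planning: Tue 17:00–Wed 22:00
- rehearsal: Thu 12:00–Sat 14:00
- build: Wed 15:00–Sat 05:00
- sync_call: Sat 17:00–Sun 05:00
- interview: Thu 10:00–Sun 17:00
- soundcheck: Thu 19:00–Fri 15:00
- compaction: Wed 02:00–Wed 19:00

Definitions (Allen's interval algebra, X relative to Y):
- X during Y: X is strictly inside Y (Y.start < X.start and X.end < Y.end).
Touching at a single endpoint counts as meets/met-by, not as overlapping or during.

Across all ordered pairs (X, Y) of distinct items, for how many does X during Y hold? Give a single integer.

6

Checking all 42 ordered pairs for relation 'during'; matching pairs in alphabetical order:
(compaction, planning): compaction during planning ✓
(rehearsal, interview): rehearsal during interview ✓
(soundcheck, build): soundcheck during build ✓
(soundcheck, interview): soundcheck during interview ✓
(soundcheck, rehearsal): soundcheck during rehearsal ✓
(sync_call, interview): sync_call during interview ✓
Count: 6.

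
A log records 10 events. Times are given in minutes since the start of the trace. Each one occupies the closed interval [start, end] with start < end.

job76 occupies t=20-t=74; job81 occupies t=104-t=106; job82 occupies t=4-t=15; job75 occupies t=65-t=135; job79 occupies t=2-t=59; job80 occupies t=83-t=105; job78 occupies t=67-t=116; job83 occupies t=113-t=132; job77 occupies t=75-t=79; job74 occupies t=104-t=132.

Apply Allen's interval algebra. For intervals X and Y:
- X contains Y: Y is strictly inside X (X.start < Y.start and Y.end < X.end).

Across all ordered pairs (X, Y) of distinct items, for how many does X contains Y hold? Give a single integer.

Checking all 90 ordered pairs for relation 'contains'; matching pairs in alphabetical order:
(job75, job74): job75 contains job74 ✓
(job75, job77): job75 contains job77 ✓
(job75, job78): job75 contains job78 ✓
(job75, job80): job75 contains job80 ✓
(job75, job81): job75 contains job81 ✓
(job75, job83): job75 contains job83 ✓
(job78, job77): job78 contains job77 ✓
(job78, job80): job78 contains job80 ✓
(job78, job81): job78 contains job81 ✓
(job79, job82): job79 contains job82 ✓
Count: 10.

10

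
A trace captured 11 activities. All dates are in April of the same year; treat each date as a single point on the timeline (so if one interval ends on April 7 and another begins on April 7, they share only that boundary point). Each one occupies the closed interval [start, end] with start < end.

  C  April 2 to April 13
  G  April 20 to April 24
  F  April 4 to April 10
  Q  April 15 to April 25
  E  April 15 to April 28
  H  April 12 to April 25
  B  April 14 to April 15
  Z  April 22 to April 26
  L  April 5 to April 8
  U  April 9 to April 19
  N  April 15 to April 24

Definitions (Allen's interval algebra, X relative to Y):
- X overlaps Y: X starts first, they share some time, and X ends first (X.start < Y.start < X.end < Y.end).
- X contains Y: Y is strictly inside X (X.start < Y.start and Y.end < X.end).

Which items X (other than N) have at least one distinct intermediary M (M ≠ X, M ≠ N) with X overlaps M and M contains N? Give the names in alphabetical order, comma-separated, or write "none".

C, U

Target N = [April 15, April 24].
Intermediaries M with M contains N: H.
Via H — items with X overlaps H: C, U.
Union: C, U.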